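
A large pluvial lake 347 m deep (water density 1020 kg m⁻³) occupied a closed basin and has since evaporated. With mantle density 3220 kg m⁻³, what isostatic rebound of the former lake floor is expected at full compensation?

u = d ρ_w/ρ_m = 347 m × 1020/3220 = 110 m.

110 m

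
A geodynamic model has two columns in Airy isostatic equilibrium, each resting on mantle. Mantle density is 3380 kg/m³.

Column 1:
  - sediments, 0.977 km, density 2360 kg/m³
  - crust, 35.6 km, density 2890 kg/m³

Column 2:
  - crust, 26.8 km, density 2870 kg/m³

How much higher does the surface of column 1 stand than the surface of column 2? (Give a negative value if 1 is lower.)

1.41 km

For any compensation level in the mantle, the mantle terms cancel and isostasy reduces to e = (Σt_1 − Σt_2) − (Σ(ρt)_1 − Σ(ρt)_2) / ρ_m.
Σt_1 = 36.577 km; Σt_2 = 26.8 km; Σ(ρt)_1 = 105189.72; Σ(ρt)_2 = 76916 (in km·kg/m³).
e = (36.577 − 26.8) − (105189.72 − 76916) / 3380 = 1.41 km.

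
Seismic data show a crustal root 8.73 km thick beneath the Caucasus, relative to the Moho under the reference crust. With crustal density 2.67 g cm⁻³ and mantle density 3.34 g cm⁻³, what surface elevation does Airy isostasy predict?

2.19 km

In Airy isostatic equilibrium: ρ_c h = (ρ_m − ρ_c) r.
h = r (ρ_m − ρ_c) / ρ_c = 8.73 km × (3.34 − 2.67) / 2.67 = 2.19 km.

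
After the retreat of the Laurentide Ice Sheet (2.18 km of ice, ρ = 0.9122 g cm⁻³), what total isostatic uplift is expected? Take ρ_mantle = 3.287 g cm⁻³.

0.605 km

Removing the load lets mantle flow back in; uplift u satisfies ρ_ice t = ρ_m u.
u = t ρ_ice/ρ_m = 2.18 km × 0.9122/3.287 = 0.605 km.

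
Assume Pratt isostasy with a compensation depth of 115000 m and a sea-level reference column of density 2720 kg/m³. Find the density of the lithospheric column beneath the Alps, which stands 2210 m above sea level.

2670 kg/m³

Pratt balance: ρ_ref D = ρ (D + h).
ρ = ρ_ref D/(D + h) = 2720 × 115000 m/(115000 m + 2210 m) = 2670 kg/m³.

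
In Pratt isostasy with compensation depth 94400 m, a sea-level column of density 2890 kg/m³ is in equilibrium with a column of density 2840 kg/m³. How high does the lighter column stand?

ρ_ref D = ρ (D + h) → h = D (ρ_ref − ρ)/ρ.
h = 94400 m × (2890 − 2840)/2840 = 1660 m.

1660 m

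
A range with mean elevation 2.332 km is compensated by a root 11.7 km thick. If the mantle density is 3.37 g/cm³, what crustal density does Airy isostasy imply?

2.81 g/cm³

ρ_c h = (ρ_m − ρ_c) r → ρ_c (h + r) = ρ_m r → ρ_c = ρ_m r / (h + r).
ρ_c = 3.37 × 11.7 km / (2.332 km + 11.7 km) = 2.81 g/cm³.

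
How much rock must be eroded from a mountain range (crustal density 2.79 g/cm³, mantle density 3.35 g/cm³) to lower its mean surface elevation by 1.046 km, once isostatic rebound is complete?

Net drop Δ = e − u = e − e ρ_c/ρ_m = e (ρ_m − ρ_c)/ρ_m.
e = Δ ρ_m/(ρ_m − ρ_c) = 1.046 km × 3.35/0.56 = 6.26 km.

6.26 km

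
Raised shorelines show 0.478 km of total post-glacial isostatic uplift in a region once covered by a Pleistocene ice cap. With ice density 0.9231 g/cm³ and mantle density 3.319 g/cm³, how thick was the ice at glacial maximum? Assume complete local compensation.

u = t ρ_ice/ρ_m → t = u ρ_m/ρ_ice = 0.478 km × 3.319/0.9231 = 1.72 km.

1.72 km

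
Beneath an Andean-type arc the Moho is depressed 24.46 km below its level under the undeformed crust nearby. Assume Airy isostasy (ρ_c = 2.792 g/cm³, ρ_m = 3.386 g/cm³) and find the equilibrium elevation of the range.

For local isostatic compensation: ρ_c h = (ρ_m − ρ_c) r.
h = r (ρ_m − ρ_c) / ρ_c = 24.46 km × (3.386 − 2.792) / 2.792 = 5.2 km.

5.2 km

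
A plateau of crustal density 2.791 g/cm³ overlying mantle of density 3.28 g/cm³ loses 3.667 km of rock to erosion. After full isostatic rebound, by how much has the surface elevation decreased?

Rebound u = e ρ_c/ρ_m = 3.667 km × 2.791/3.28 = 3.12 km.
Net surface drop = e − u = 3.667 km − 3.12 km = e (ρ_m − ρ_c)/ρ_m = 0.547 km.

0.547 km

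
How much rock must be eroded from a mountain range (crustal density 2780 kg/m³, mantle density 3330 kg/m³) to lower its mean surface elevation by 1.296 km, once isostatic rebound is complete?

Net drop Δ = e − u = e − e ρ_c/ρ_m = e (ρ_m − ρ_c)/ρ_m.
e = Δ ρ_m/(ρ_m − ρ_c) = 1.296 km × 3330/550 = 7.85 km.

7.85 km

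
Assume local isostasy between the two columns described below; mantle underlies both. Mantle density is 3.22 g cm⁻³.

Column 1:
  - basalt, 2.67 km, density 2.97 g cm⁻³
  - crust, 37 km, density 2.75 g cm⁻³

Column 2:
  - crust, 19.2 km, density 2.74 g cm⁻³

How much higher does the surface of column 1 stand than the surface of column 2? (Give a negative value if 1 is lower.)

2.75 km

For any compensation level in the mantle, the mantle terms cancel and isostasy reduces to e = (Σt_1 − Σt_2) − (Σ(ρt)_1 − Σ(ρt)_2) / ρ_m.
Σt_1 = 39.67 km; Σt_2 = 19.2 km; Σ(ρt)_1 = 109.6799; Σ(ρt)_2 = 52.608 (in km·g cm⁻³).
e = (39.67 − 19.2) − (109.6799 − 52.608) / 3.22 = 2.75 km.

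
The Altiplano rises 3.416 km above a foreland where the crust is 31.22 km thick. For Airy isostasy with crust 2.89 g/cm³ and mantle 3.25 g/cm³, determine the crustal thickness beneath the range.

Root depth r = h ρ_c / (ρ_m − ρ_c) = 3.416 km × 2.89 / 0.36 = 27.42 km.
Total thickness = T + h + r = 31.22 km + 3.416 km + 27.42 km = 62.1 km.

62.1 km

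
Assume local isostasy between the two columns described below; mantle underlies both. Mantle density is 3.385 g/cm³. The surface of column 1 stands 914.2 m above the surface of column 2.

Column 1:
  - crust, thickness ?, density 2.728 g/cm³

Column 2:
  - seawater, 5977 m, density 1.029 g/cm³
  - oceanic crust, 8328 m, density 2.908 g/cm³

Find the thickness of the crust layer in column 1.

32200 m

Take the compensation level at the base of the deeper column (depth z_c below the surface of column 1) and equate Σ ρ_i t_i down to z_c; mantle fills any gap and the z_c terms cancel.
Column 1: x×2.728 + (z_c − 0 − x)×3.385
Column 2: 914.2×0 + 5977×1.029 + 8328×2.908 + (z_c − 914.2 − 14305)×3.385
The z_c×3.385 term appears on both sides and cancels. Collect the known terms of each column as K = Σ(ρt)_known − 3.385 × (depth of known layers): K_1 = 0 − 3.385×0 = 0; K_2 = 30368.157 − 3.385×(914.2 + 14305) = −21148.835.
Balance: K_1 − x×(3.385 − 2.728) = K_2, so x = (K_1 − K_2)/(3.385 − 2.728) = 21148.8/0.657 = 32200 m.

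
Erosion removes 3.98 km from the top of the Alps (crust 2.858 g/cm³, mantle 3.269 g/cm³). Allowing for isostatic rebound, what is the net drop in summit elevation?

0.5 km

Rebound u = e ρ_c/ρ_m = 3.98 km × 2.858/3.269 = 3.48 km.
Net surface drop = e − u = 3.98 km − 3.48 km = e (ρ_m − ρ_c)/ρ_m = 0.5 km.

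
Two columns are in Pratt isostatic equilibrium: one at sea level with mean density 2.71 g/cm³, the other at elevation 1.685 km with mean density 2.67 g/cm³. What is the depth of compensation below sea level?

112 km

ρ_ref D = ρ (D + h) → D (ρ_ref − ρ) = ρ h.
D = ρ h/(ρ_ref − ρ) = 2.67 × 1.685 km/(2.71 − 2.67) = 112 km.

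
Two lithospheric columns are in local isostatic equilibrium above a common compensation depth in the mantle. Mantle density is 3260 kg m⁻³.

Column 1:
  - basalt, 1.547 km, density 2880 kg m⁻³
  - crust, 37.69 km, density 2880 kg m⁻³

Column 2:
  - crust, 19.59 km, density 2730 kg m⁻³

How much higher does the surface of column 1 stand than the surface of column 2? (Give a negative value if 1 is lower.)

1.39 km

For any compensation level in the mantle, the mantle terms cancel and isostasy reduces to e = (Σt_1 − Σt_2) − (Σ(ρt)_1 − Σ(ρt)_2) / ρ_m.
Σt_1 = 39.237 km; Σt_2 = 19.59 km; Σ(ρt)_1 = 113002.56; Σ(ρt)_2 = 53480.7 (in km·kg m⁻³).
e = (39.237 − 19.59) − (113002.56 − 53480.7) / 3260 = 1.39 km.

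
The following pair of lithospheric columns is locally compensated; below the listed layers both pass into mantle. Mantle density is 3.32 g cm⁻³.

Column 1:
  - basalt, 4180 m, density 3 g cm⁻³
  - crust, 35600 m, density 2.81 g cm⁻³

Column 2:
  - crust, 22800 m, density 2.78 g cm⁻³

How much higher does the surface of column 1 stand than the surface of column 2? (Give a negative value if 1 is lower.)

For any compensation level in the mantle, the mantle terms cancel and isostasy reduces to e = (Σt_1 − Σt_2) − (Σ(ρt)_1 − Σ(ρt)_2) / ρ_m.
Σt_1 = 39780 m; Σt_2 = 22800 m; Σ(ρt)_1 = 112576; Σ(ρt)_2 = 63384 (in m·g cm⁻³).
e = (39780 − 22800) − (112576 − 63384) / 3.32 = 2160 m.

2160 m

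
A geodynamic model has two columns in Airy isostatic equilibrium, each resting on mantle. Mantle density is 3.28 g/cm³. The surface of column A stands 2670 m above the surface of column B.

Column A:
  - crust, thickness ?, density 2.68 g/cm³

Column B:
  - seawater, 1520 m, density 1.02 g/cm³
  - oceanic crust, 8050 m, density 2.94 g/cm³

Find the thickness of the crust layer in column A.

Take the compensation level at the base of the deeper column (depth z_c below the surface of column A) and equate Σ ρ_i t_i down to z_c; mantle fills any gap and the z_c terms cancel.
Column A: x×2.68 + (z_c − 0 − x)×3.28
Column B: 2670×0 + 1520×1.02 + 8050×2.94 + (z_c − 2670 − 9570)×3.28
The z_c×3.28 term appears on both sides and cancels. Collect the known terms of each column as K = Σ(ρt)_known − 3.28 × (depth of known layers): K_A = 0 − 3.28×0 = 0; K_B = 25217.4 − 3.28×(2670 + 9570) = −14929.8.
Balance: K_A − x×(3.28 − 2.68) = K_B, so x = (K_A − K_B)/(3.28 − 2.68) = 14929.8/0.6 = 24900 m.

24900 m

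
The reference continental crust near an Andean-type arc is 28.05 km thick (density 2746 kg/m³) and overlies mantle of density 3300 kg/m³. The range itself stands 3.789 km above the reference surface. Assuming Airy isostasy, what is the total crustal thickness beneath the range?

50.6 km

Root depth r = h ρ_c / (ρ_m − ρ_c) = 3.789 km × 2746 / 554 = 18.78 km.
Total thickness = T + h + r = 28.05 km + 3.789 km + 18.78 km = 50.6 km.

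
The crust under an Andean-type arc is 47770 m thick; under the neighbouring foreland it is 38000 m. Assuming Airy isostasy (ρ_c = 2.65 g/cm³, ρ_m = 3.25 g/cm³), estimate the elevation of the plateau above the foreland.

Excess crust Δ = 47770 m − 38000 m = 9770 m, split between elevation h and root r with h + r = Δ.
Airy balance ρ_c h = (ρ_m − ρ_c) r gives r = h ρ_c/(ρ_m − ρ_c), so h (1 + ρ_c/(ρ_m − ρ_c)) = Δ, i.e. h = Δ (ρ_m − ρ_c)/ρ_m.
h = 9770 m × 0.6/3.25 = 1800 m.

1800 m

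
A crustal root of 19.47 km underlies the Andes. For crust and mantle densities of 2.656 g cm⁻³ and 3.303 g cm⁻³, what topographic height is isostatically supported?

Balancing pressure at the compensation depth: ρ_c h = (ρ_m − ρ_c) r.
h = r (ρ_m − ρ_c) / ρ_c = 19.47 km × (3.303 − 2.656) / 2.656 = 4.74 km.

4.74 km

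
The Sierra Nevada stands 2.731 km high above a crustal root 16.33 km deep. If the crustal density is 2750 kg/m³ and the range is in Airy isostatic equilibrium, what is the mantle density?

Airy balance: ρ_c h = (ρ_m − ρ_c) r → ρ_m = ρ_c (1 + h/r).
ρ_m = 2750 × (1 + 2.731 km/16.33 km) = 3210 kg/m³.

3210 kg/m³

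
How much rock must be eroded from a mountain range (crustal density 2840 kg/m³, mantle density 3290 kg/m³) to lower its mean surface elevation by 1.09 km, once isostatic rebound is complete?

Net drop Δ = e − u = e − e ρ_c/ρ_m = e (ρ_m − ρ_c)/ρ_m.
e = Δ ρ_m/(ρ_m − ρ_c) = 1.09 km × 3290/450 = 7.97 km.

7.97 km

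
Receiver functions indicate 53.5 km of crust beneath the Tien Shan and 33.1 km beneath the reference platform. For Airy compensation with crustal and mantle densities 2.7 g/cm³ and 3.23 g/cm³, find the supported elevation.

Excess crust Δ = 53.5 km − 33.1 km = 20.4 km, split between elevation h and root r with h + r = Δ.
Airy balance ρ_c h = (ρ_m − ρ_c) r gives r = h ρ_c/(ρ_m − ρ_c), so h (1 + ρ_c/(ρ_m − ρ_c)) = Δ, i.e. h = Δ (ρ_m − ρ_c)/ρ_m.
h = 20.4 km × 0.53/3.23 = 3.35 km.

3.35 km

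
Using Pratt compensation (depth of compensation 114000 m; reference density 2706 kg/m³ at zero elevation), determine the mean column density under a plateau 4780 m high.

Pratt balance: ρ_ref D = ρ (D + h).
ρ = ρ_ref D/(D + h) = 2706 × 114000 m/(114000 m + 4780 m) = 2600 kg/m³.

2600 kg/m³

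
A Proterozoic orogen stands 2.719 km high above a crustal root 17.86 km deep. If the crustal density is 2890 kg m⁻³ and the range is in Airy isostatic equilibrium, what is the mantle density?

Airy balance: ρ_c h = (ρ_m − ρ_c) r → ρ_m = ρ_c (1 + h/r).
ρ_m = 2890 × (1 + 2.719 km/17.86 km) = 3330 kg m⁻³.

3330 kg m⁻³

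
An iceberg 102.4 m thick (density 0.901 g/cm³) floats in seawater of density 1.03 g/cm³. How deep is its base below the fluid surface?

89.6 m

Draft d = t ρ_obj/ρ_fluid = 102.4 m × 0.901/1.03 = 89.6 m.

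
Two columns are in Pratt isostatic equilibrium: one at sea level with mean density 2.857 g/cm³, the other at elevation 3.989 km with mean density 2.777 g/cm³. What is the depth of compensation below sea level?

ρ_ref D = ρ (D + h) → D (ρ_ref − ρ) = ρ h.
D = ρ h/(ρ_ref − ρ) = 2.777 × 3.989 km/(2.857 − 2.777) = 138 km.

138 km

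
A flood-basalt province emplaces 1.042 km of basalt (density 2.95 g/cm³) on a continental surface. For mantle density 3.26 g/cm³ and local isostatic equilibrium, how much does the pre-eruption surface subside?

Subaerial loading: s = t ρ_load / ρ_m.
s = 1.042 km × 2.95/3.26 = 0.943 km.

0.943 km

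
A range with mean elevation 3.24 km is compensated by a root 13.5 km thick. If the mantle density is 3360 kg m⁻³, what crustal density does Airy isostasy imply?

ρ_c h = (ρ_m − ρ_c) r → ρ_c (h + r) = ρ_m r → ρ_c = ρ_m r / (h + r).
ρ_c = 3360 × 13.5 km / (3.24 km + 13.5 km) = 2710 kg m⁻³.

2710 kg m⁻³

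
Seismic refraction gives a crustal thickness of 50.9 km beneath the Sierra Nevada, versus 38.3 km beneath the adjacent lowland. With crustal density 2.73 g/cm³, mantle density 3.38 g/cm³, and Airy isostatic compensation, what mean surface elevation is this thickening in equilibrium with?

Excess crust Δ = 50.9 km − 38.3 km = 12.6 km, split between elevation h and root r with h + r = Δ.
Airy balance ρ_c h = (ρ_m − ρ_c) r gives r = h ρ_c/(ρ_m − ρ_c), so h (1 + ρ_c/(ρ_m − ρ_c)) = Δ, i.e. h = Δ (ρ_m − ρ_c)/ρ_m.
h = 12.6 km × 0.65/3.38 = 2.42 km.

2.42 km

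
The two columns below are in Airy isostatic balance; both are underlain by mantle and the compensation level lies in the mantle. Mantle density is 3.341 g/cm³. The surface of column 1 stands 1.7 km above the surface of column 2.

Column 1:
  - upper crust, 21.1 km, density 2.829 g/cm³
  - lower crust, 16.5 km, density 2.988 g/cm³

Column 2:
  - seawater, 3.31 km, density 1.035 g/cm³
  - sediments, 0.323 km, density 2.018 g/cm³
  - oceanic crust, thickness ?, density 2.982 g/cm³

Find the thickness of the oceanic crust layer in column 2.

8.04 km

Take the compensation level at the base of the deeper column (depth z_c below the surface of column 1) and equate Σ ρ_i t_i down to z_c; mantle fills any gap and the z_c terms cancel.
Column 1: 21.1×2.829 + 16.5×2.988 + (z_c − 37.6)×3.341
Column 2: 1.7×0 + 3.31×1.035 + 0.323×2.018 + x×2.982 + (z_c − 1.7 − 3.633 − x)×3.341
The z_c×3.341 term appears on both sides and cancels. Collect the known terms of each column as K = Σ(ρt)_known − 3.341 × (depth of known layers): K_1 = 108.9939 − 3.341×37.6 = −16.6277; K_2 = 4.077664 − 3.341×(1.7 + 3.633) = −13.739889.
Balance: K_1 = K_2 − x×(3.341 − 2.982), so x = (K_2 − K_1)/(3.341 − 2.982) = 2.88781/0.359 = 8.04 km.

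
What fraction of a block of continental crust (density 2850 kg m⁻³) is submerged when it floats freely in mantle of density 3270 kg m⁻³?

Submerged fraction = ρ_obj/ρ_fluid = 2850/3270 = 87.2%.

87.2%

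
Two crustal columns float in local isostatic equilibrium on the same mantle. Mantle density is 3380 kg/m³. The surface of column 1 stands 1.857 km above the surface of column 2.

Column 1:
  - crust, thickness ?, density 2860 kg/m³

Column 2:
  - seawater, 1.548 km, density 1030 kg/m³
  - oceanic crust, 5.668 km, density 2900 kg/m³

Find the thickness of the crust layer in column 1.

24.3 km

Take the compensation level at the base of the deeper column (depth z_c below the surface of column 1) and equate Σ ρ_i t_i down to z_c; mantle fills any gap and the z_c terms cancel.
Column 1: x×2860 + (z_c − 0 − x)×3380
Column 2: 1.857×0 + 1.548×1030 + 5.668×2900 + (z_c − 1.857 − 7.216)×3380
The z_c×3380 term appears on both sides and cancels. Collect the known terms of each column as K = Σ(ρt)_known − 3380 × (depth of known layers): K_1 = 0 − 3380×0 = 0; K_2 = 18031.64 − 3380×(1.857 + 7.216) = −12635.1.
Balance: K_1 − x×(3380 − 2860) = K_2, so x = (K_1 − K_2)/(3380 − 2860) = 12635.1/520 = 24.3 km.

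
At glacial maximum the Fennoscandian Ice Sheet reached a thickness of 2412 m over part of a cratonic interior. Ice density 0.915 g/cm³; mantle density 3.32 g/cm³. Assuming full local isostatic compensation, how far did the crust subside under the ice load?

For local isostatic compensation: the ice load ρ_ice t is balanced by mantle displaced below, ρ_m s.
s = t ρ_ice / ρ_m = 2412 m × 0.915/3.32 = 665 m.

665 m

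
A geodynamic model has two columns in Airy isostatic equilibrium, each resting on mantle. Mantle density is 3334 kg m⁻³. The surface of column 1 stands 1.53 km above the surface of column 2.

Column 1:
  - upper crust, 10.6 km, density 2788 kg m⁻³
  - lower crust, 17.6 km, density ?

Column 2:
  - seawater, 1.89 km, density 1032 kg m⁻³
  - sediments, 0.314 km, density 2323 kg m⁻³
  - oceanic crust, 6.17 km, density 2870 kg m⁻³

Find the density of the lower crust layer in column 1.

2950 kg m⁻³

Take the compensation level at the base of the deeper column (depth z_c below the surface of column 1) and equate Σ ρ_i t_i down to z_c; mantle fills any gap and the z_c terms cancel.
Column 1: 10.6×2788 + 17.6×ρ + (z_c − 28.2)×3334
Column 2: 1.53×0 + 1.89×1032 + 0.314×2323 + 6.17×2870 + (z_c − 1.53 − 8.374)×3334
The z_c×3334 term appears on both sides and cancels. Collect the known terms of each column as K = Σ(ρt)_known − 3334 × (depth of known layers): K_1 = 29552.8 − 3334×28.2 = −64466; K_2 = 20387.802 − 3334×(1.53 + 8.374) = −12632.134.
Balance: K_1 + 17.6×ρ = K_2, so ρ = (K_2 − K_1)/17.6 = 51833.9/17.6 = 2950 kg m⁻³.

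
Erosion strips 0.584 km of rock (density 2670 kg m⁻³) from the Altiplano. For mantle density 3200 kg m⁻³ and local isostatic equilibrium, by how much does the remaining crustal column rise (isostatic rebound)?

0.487 km

Unloading: uplift u = e ρ_c/ρ_m = 0.584 km × 2670/3200 = 0.487 km.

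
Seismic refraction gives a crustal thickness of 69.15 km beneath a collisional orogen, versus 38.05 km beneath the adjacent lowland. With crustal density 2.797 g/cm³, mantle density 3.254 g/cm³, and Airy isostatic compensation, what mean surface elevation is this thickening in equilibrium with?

4.37 km

Excess crust Δ = 69.15 km − 38.05 km = 31.1 km, split between elevation h and root r with h + r = Δ.
Airy balance ρ_c h = (ρ_m − ρ_c) r gives r = h ρ_c/(ρ_m − ρ_c), so h (1 + ρ_c/(ρ_m − ρ_c)) = Δ, i.e. h = Δ (ρ_m − ρ_c)/ρ_m.
h = 31.1 km × 0.457/3.254 = 4.37 km.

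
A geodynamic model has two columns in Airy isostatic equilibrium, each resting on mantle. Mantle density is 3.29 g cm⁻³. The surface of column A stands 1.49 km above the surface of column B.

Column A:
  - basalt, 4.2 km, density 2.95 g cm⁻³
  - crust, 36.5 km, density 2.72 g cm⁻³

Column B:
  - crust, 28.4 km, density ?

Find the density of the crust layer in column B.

2.68 g cm⁻³

Take the compensation level at the base of the deeper column (depth z_c below the surface of column A) and equate Σ ρ_i t_i down to z_c; mantle fills any gap and the z_c terms cancel.
Column A: 4.2×2.95 + 36.5×2.72 + (z_c − 40.7)×3.29
Column B: 1.49×0 + 28.4×ρ + (z_c − 1.49 − 28.4)×3.29
The z_c×3.29 term appears on both sides and cancels. Collect the known terms of each column as K = Σ(ρt)_known − 3.29 × (depth of known layers): K_A = 111.67 − 3.29×40.7 = −22.233; K_B = 0 − 3.29×(1.49 + 28.4) = −98.3381.
Balance: K_A = K_B + 28.4×ρ, so ρ = (K_A − K_B)/28.4 = 76.1051/28.4 = 2.68 g cm⁻³.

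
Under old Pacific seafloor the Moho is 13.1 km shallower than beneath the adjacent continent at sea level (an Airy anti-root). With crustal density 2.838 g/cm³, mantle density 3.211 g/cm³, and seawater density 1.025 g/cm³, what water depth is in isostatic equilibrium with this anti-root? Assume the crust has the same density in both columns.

2.7 km

Replacing a thickness d of crust by seawater at the top must be balanced by replacing crust with mantle at the base: d (ρ_c − ρ_w) = a (ρ_m − ρ_c).
d = a (ρ_m − ρ_c)/(ρ_c − ρ_w) = 13.1 km × 0.373/1.813 = 2.7 km.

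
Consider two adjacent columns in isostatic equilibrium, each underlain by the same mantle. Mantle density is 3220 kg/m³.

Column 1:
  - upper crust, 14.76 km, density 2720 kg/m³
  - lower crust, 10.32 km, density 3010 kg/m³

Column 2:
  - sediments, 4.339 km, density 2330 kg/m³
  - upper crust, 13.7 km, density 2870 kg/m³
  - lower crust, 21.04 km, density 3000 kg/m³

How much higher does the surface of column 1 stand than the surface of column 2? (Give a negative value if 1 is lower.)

For any compensation level in the mantle, the mantle terms cancel and isostasy reduces to e = (Σt_1 − Σt_2) − (Σ(ρt)_1 − Σ(ρt)_2) / ρ_m.
Σt_1 = 25.08 km; Σt_2 = 39.079 km; Σ(ρt)_1 = 71210.4; Σ(ρt)_2 = 112548.87 (in km·kg/m³).
e = (25.08 − 39.079) − (71210.4 − 112548.87) / 3220 = −1.16 km.

−1.16 km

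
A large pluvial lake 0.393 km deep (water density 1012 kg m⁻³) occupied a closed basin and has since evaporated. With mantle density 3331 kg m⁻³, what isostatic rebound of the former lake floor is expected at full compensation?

0.119 km

u = d ρ_w/ρ_m = 0.393 km × 1012/3331 = 0.119 km.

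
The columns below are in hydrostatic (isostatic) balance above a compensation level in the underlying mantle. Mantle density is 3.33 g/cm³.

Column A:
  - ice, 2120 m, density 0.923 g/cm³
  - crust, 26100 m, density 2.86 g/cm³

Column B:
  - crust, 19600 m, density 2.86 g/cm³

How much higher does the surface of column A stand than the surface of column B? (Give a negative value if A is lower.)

2450 m

For any compensation level in the mantle, the mantle terms cancel and isostasy reduces to e = (Σt_A − Σt_B) − (Σ(ρt)_A − Σ(ρt)_B) / ρ_m.
Σt_A = 28220 m; Σt_B = 19600 m; Σ(ρt)_A = 76602.76; Σ(ρt)_B = 56056 (in m·g/cm³).
e = (28220 − 19600) − (76602.76 − 56056) / 3.33 = 2450 m.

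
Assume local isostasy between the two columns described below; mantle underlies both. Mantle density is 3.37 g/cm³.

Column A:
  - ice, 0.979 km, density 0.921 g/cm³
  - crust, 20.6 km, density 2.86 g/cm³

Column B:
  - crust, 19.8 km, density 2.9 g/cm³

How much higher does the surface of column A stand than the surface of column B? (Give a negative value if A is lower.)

For any compensation level in the mantle, the mantle terms cancel and isostasy reduces to e = (Σt_A − Σt_B) − (Σ(ρt)_A − Σ(ρt)_B) / ρ_m.
Σt_A = 21.579 km; Σt_B = 19.8 km; Σ(ρt)_A = 59.817659; Σ(ρt)_B = 57.42 (in km·g/cm³).
e = (21.579 − 19.8) − (59.817659 − 57.42) / 3.37 = 1.07 km.

1.07 km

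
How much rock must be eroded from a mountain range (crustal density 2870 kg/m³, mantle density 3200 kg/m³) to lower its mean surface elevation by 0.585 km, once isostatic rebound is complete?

5.67 km

Net drop Δ = e − u = e − e ρ_c/ρ_m = e (ρ_m − ρ_c)/ρ_m.
e = Δ ρ_m/(ρ_m − ρ_c) = 0.585 km × 3200/330 = 5.67 km.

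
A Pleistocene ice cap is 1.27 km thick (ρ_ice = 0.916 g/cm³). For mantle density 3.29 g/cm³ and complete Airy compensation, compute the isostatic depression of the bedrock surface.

0.354 km

Balancing pressure at the compensation depth: the ice load ρ_ice t is balanced by mantle displaced below, ρ_m s.
s = t ρ_ice / ρ_m = 1.27 km × 0.916/3.29 = 0.354 km.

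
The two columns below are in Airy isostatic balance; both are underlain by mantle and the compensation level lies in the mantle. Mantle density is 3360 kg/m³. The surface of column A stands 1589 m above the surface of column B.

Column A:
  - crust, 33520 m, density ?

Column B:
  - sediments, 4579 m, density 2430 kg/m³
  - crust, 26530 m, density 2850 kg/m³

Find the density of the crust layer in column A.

2670 kg/m³

Take the compensation level at the base of the deeper column (depth z_c below the surface of column A) and equate Σ ρ_i t_i down to z_c; mantle fills any gap and the z_c terms cancel.
Column A: 33520×ρ + (z_c − 33520)×3360
Column B: 1589×0 + 4579×2430 + 26530×2850 + (z_c − 1589 − 31109)×3360
The z_c×3360 term appears on both sides and cancels. Collect the known terms of each column as K = Σ(ρt)_known − 3360 × (depth of known layers): K_A = 0 − 3360×33520 = −112627200; K_B = 86737470 − 3360×(1589 + 31109) = −23127810.
Balance: K_A + 33520×ρ = K_B, so ρ = (K_B − K_A)/33520 = 89499400/33520 = 2670 kg/m³.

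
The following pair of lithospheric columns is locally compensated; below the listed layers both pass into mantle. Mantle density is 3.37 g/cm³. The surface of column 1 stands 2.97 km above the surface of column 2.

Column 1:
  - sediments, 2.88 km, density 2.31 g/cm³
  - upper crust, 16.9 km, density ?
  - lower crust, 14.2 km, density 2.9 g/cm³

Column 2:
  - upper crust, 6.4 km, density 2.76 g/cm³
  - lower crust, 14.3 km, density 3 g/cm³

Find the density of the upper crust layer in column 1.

2.81 g/cm³

Take the compensation level at the base of the deeper column (depth z_c below the surface of column 1) and equate Σ ρ_i t_i down to z_c; mantle fills any gap and the z_c terms cancel.
Column 1: 2.88×2.31 + 16.9×ρ + 14.2×2.9 + (z_c − 33.98)×3.37
Column 2: 2.97×0 + 6.4×2.76 + 14.3×3 + (z_c − 2.97 − 20.7)×3.37
The z_c×3.37 term appears on both sides and cancels. Collect the known terms of each column as K = Σ(ρt)_known − 3.37 × (depth of known layers): K_1 = 47.8328 − 3.37×33.98 = −66.6798; K_2 = 60.564 − 3.37×(2.97 + 20.7) = −19.2039.
Balance: K_1 + 16.9×ρ = K_2, so ρ = (K_2 − K_1)/16.9 = 47.4759/16.9 = 2.81 g/cm³.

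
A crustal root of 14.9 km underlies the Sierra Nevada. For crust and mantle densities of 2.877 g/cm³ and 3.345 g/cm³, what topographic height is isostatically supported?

In Airy isostatic equilibrium: ρ_c h = (ρ_m − ρ_c) r.
h = r (ρ_m − ρ_c) / ρ_c = 14.9 km × (3.345 − 2.877) / 2.877 = 2.42 km.

2.42 km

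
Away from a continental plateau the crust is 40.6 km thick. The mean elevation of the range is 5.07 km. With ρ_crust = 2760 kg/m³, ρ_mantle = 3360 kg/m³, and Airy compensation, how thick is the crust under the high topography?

69 km

Root depth r = h ρ_c / (ρ_m − ρ_c) = 5.07 km × 2760 / 600 = 23.32 km.
Total thickness = T + h + r = 40.6 km + 5.07 km + 23.32 km = 69 km.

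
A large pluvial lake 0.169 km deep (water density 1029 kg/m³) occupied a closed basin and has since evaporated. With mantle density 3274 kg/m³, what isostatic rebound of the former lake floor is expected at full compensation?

0.0531 km

u = d ρ_w/ρ_m = 0.169 km × 1029/3274 = 0.0531 km.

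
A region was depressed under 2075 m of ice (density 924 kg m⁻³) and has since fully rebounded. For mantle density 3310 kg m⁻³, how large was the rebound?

579 m

Removing the load lets mantle flow back in; uplift u satisfies ρ_ice t = ρ_m u.
u = t ρ_ice/ρ_m = 2075 m × 924/3310 = 579 m.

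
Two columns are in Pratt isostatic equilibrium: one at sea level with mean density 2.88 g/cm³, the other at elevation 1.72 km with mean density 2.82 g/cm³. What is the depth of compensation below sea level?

ρ_ref D = ρ (D + h) → D (ρ_ref − ρ) = ρ h.
D = ρ h/(ρ_ref − ρ) = 2.82 × 1.72 km/(2.88 − 2.82) = 80.8 km.

80.8 km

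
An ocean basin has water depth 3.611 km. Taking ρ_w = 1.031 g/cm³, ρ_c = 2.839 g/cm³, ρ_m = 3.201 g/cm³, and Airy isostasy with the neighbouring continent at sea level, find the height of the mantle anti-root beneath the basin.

Isostatic balance requires: replacing crust with seawater at the top is compensated by replacing crust with mantle at the base: d (ρ_c − ρ_w) = a (ρ_m − ρ_c).
a = d (ρ_c − ρ_w)/(ρ_m − ρ_c) = 3.611 km × 1.808/0.362 = 18 km.

18 km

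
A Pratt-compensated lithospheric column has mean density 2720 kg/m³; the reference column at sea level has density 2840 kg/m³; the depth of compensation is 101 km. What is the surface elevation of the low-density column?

ρ_ref D = ρ (D + h) → h = D (ρ_ref − ρ)/ρ.
h = 101 km × (2840 − 2720)/2720 = 4.46 km.

4.46 km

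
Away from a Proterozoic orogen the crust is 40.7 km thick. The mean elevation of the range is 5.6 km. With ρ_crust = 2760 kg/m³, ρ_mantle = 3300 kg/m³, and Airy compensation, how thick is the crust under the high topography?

74.9 km

Root depth r = h ρ_c / (ρ_m − ρ_c) = 5.6 km × 2760 / 540 = 28.62 km.
Total thickness = T + h + r = 40.7 km + 5.6 km + 28.62 km = 74.9 km.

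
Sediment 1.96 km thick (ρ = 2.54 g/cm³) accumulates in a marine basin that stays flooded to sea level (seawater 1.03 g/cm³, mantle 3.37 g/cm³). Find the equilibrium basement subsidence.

1.26 km

Submarine loading: the sediment displaces seawater, and the subsidence is in turn flooded, so s (ρ_m − ρ_w) = t (ρ_sed − ρ_w).
s = 1.96 km × (2.54 − 1.03) / (3.37 − 1.03) = 1.26 km.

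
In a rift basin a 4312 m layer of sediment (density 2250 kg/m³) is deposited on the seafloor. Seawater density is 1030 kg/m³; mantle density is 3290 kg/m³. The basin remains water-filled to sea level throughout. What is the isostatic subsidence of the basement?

Submarine loading: the sediment displaces seawater, and the subsidence is in turn flooded, so s (ρ_m − ρ_w) = t (ρ_sed − ρ_w).
s = 4312 m × (2250 − 1030) / (3290 − 1030) = 2330 m.

2330 m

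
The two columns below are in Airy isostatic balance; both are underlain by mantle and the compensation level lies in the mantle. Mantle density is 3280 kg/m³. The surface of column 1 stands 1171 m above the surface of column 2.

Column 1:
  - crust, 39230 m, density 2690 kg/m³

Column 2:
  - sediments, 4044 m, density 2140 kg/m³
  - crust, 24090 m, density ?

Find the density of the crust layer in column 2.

Take the compensation level at the base of the deeper column (depth z_c below the surface of column 1) and equate Σ ρ_i t_i down to z_c; mantle fills any gap and the z_c terms cancel.
Column 1: 39230×2690 + (z_c − 39230)×3280
Column 2: 1171×0 + 4044×2140 + 24090×ρ + (z_c − 1171 − 28134)×3280
The z_c×3280 term appears on both sides and cancels. Collect the known terms of each column as K = Σ(ρt)_known − 3280 × (depth of known layers): K_1 = 105528700 − 3280×39230 = −23145700; K_2 = 8654160 − 3280×(1171 + 28134) = −87466240.
Balance: K_1 = K_2 + 24090×ρ, so ρ = (K_1 − K_2)/24090 = 64320500/24090 = 2670 kg/m³.

2670 kg/m³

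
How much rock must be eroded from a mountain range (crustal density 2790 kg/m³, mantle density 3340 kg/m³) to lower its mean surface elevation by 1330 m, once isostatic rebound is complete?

Net drop Δ = e − u = e − e ρ_c/ρ_m = e (ρ_m − ρ_c)/ρ_m.
e = Δ ρ_m/(ρ_m − ρ_c) = 1330 m × 3340/550 = 8080 m.

8080 m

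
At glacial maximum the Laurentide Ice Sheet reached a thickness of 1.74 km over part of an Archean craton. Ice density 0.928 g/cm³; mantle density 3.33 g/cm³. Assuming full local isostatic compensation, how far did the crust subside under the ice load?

0.485 km

Balancing pressure at the compensation depth: the ice load ρ_ice t is balanced by mantle displaced below, ρ_m s.
s = t ρ_ice / ρ_m = 1.74 km × 0.928/3.33 = 0.485 km.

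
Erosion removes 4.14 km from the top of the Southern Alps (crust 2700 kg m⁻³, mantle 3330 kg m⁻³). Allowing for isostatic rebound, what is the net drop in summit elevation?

0.783 km

Rebound u = e ρ_c/ρ_m = 4.14 km × 2700/3330 = 3.357 km.
Net surface drop = e − u = 4.14 km − 3.357 km = e (ρ_m − ρ_c)/ρ_m = 0.783 km.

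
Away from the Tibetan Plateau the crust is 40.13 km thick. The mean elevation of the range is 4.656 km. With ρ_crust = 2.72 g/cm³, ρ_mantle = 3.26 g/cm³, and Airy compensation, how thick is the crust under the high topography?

Root depth r = h ρ_c / (ρ_m − ρ_c) = 4.656 km × 2.72 / 0.54 = 23.45 km.
Total thickness = T + h + r = 40.13 km + 4.656 km + 23.45 km = 68.2 km.

68.2 km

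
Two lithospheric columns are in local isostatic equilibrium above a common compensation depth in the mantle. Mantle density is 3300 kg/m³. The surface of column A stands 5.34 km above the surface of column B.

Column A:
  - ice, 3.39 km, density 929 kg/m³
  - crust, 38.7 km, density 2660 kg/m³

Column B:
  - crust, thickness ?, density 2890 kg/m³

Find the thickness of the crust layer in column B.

Take the compensation level at the base of the deeper column (depth z_c below the surface of column A) and equate Σ ρ_i t_i down to z_c; mantle fills any gap and the z_c terms cancel.
Column A: 3.39×929 + 38.7×2660 + (z_c − 42.09)×3300
Column B: 5.34×0 + x×2890 + (z_c − 5.34 − 0 − x)×3300
The z_c×3300 term appears on both sides and cancels. Collect the known terms of each column as K = Σ(ρt)_known − 3300 × (depth of known layers): K_A = 106091.31 − 3300×42.09 = −32805.69; K_B = 0 − 3300×(5.34 + 0) = −17622.
Balance: K_A = K_B − x×(3300 − 2890), so x = (K_B − K_A)/(3300 − 2890) = 15183.7/410 = 37 km.

37 km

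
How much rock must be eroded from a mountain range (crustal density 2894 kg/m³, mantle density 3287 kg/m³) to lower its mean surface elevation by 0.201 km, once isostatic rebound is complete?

Net drop Δ = e − u = e − e ρ_c/ρ_m = e (ρ_m − ρ_c)/ρ_m.
e = Δ ρ_m/(ρ_m − ρ_c) = 0.201 km × 3287/393 = 1.68 km.

1.68 km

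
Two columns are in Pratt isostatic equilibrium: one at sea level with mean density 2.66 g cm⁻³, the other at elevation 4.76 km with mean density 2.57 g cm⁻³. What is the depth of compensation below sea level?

ρ_ref D = ρ (D + h) → D (ρ_ref − ρ) = ρ h.
D = ρ h/(ρ_ref − ρ) = 2.57 × 4.76 km/(2.66 − 2.57) = 136 km.

136 km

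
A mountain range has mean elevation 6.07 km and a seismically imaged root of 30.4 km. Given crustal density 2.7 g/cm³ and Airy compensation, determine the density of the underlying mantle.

3.24 g/cm³

Airy balance: ρ_c h = (ρ_m − ρ_c) r → ρ_m = ρ_c (1 + h/r).
ρ_m = 2.7 × (1 + 6.07 km/30.4 km) = 3.24 g/cm³.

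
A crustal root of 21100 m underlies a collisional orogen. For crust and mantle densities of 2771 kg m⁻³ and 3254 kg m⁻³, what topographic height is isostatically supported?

3680 m

Isostatic balance requires: ρ_c h = (ρ_m − ρ_c) r.
h = r (ρ_m − ρ_c) / ρ_c = 21100 m × (3254 − 2771) / 2771 = 3680 m.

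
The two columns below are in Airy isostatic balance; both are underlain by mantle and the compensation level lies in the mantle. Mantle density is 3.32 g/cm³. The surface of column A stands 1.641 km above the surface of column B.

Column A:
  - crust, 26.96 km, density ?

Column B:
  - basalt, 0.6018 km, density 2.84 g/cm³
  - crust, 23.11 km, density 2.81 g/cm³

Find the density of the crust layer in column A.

Take the compensation level at the base of the deeper column (depth z_c below the surface of column A) and equate Σ ρ_i t_i down to z_c; mantle fills any gap and the z_c terms cancel.
Column A: 26.96×ρ + (z_c − 26.96)×3.32
Column B: 1.641×0 + 0.6018×2.84 + 23.11×2.81 + (z_c − 1.641 − 23.7118)×3.32
The z_c×3.32 term appears on both sides and cancels. Collect the known terms of each column as K = Σ(ρt)_known − 3.32 × (depth of known layers): K_A = 0 − 3.32×26.96 = −89.5072; K_B = 66.648212 − 3.32×(1.641 + 23.7118) = −17.523084.
Balance: K_A + 26.96×ρ = K_B, so ρ = (K_B − K_A)/26.96 = 71.9841/26.96 = 2.67 g/cm³.

2.67 g/cm³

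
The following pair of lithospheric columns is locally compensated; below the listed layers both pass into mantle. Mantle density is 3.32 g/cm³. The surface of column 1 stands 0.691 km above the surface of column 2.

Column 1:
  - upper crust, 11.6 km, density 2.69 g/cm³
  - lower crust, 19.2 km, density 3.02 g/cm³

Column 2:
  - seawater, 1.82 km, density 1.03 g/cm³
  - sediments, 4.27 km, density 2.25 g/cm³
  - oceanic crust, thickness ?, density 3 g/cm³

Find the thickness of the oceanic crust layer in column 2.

Take the compensation level at the base of the deeper column (depth z_c below the surface of column 1) and equate Σ ρ_i t_i down to z_c; mantle fills any gap and the z_c terms cancel.
Column 1: 11.6×2.69 + 19.2×3.02 + (z_c − 30.8)×3.32
Column 2: 0.691×0 + 1.82×1.03 + 4.27×2.25 + x×3 + (z_c − 0.691 − 6.09 − x)×3.32
The z_c×3.32 term appears on both sides and cancels. Collect the known terms of each column as K = Σ(ρt)_known − 3.32 × (depth of known layers): K_1 = 89.188 − 3.32×30.8 = −13.068; K_2 = 11.4821 − 3.32×(0.691 + 6.09) = −11.03082.
Balance: K_1 = K_2 − x×(3.32 − 3), so x = (K_2 − K_1)/(3.32 − 3) = 2.03718/0.32 = 6.37 km.

6.37 km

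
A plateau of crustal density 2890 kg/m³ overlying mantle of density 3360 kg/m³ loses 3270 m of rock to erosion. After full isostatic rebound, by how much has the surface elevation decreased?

Rebound u = e ρ_c/ρ_m = 3270 m × 2890/3360 = 2813 m.
Net surface drop = e − u = 3270 m − 2813 m = e (ρ_m − ρ_c)/ρ_m = 457 m.

457 m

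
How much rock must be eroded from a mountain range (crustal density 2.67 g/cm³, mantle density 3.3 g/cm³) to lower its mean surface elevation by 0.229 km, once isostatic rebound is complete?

1.2 km

Net drop Δ = e − u = e − e ρ_c/ρ_m = e (ρ_m − ρ_c)/ρ_m.
e = Δ ρ_m/(ρ_m − ρ_c) = 0.229 km × 3.3/0.63 = 1.2 km.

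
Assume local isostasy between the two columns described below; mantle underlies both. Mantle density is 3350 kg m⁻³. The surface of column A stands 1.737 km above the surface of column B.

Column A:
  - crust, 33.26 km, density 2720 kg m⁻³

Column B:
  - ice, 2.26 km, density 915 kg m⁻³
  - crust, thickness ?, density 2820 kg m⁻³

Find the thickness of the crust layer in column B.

Take the compensation level at the base of the deeper column (depth z_c below the surface of column A) and equate Σ ρ_i t_i down to z_c; mantle fills any gap and the z_c terms cancel.
Column A: 33.26×2720 + (z_c − 33.26)×3350
Column B: 1.737×0 + 2.26×915 + x×2820 + (z_c − 1.737 − 2.26 − x)×3350
The z_c×3350 term appears on both sides and cancels. Collect the known terms of each column as K = Σ(ρt)_known − 3350 × (depth of known layers): K_A = 90467.2 − 3350×33.26 = −20953.8; K_B = 2067.9 − 3350×(1.737 + 2.26) = −11322.05.
Balance: K_A = K_B − x×(3350 − 2820), so x = (K_B − K_A)/(3350 − 2820) = 9631.75/530 = 18.2 km.

18.2 km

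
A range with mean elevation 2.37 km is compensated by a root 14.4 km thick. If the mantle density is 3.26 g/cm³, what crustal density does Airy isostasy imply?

ρ_c h = (ρ_m − ρ_c) r → ρ_c (h + r) = ρ_m r → ρ_c = ρ_m r / (h + r).
ρ_c = 3.26 × 14.4 km / (2.37 km + 14.4 km) = 2.8 g/cm³.

2.8 g/cm³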